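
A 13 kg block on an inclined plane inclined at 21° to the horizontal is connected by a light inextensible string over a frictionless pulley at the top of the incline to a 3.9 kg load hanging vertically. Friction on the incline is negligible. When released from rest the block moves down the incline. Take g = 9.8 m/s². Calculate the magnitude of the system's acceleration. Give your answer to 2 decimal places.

For the block on the incline: the weight component along the slope is m₁g sin 21° = 13 × 9.8 × 0.3584 = 45.660 N and the normal force is N = m₁g cos 21° = 118.938 N.
Newton's second law for the block (down-slope positive): 45.660 − T = 13 a. For the hanging load (upward positive): T − 3.9 × 9.8 = 3.9 a.
Adding the two equations eliminates T: 7.440 = 16.9 a, so a = 0.4402 m/s².

0.44 m/s²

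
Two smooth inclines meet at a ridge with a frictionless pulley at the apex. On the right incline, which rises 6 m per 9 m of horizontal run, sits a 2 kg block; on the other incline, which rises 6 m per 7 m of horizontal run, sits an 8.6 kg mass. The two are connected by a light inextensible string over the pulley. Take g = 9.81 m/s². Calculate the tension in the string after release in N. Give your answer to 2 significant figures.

19 N

Resolve each weight along its own incline: the 2 kg mass has component 2 × 9.81 × sin 33.69° = 10.883 N down its slope, and the 8.6 kg mass has 8.6 × 9.81 × sin 40.60° = 54.905 N down its slope.
The 8.6 kg side's 54.905 N exceeds the other side's 10.883 N, so that mass slides down and the 2 kg mass slides up. Taking that direction as positive, Newton's second law for the whole system gives 54.905 − 10.883 = (2 + 8.6) a, so a = 44.022 / 10.6 = 4.1530 m/s².
For the 2 kg mass (up-slope positive): T − 10.883 = 2 × 4.1530, so T = 19.189 N.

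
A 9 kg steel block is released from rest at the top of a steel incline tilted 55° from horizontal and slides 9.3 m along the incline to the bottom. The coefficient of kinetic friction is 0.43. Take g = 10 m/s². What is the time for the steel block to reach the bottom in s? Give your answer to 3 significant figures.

1.80 s

The weight component along the incline is mg sin 55° = 73.724 N and the normal force is N = mg cos 55° = 51.622 N.
Friction up the slope is f = μN = 0.43 × 51.622 = 22.197 N, so the net downslope force is 73.724 − 22.197 = 51.527 N and a = 51.527 / 9 = 5.7252 m/s².
Starting from rest, L = ½at², so t = √(2L/a) = √(2 × 9.3 / 5.7252) = 1.8024 s.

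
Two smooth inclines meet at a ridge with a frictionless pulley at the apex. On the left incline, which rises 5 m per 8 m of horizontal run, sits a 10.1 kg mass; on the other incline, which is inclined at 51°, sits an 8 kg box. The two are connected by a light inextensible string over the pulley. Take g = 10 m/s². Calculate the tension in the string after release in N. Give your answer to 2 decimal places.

58.35 N

Resolve each weight along its own incline: the 10.1 kg mass has component 10.1 × 10 × sin 32.01° = 53.530 N down its slope, and the 8 kg mass has 8 × 10 × sin 51° = 62.172 N down its slope.
The 8 kg side's 62.172 N exceeds the other side's 53.530 N, so that mass slides down and the 10.1 kg mass slides up. Taking that direction as positive, Newton's second law for the whole system gives 62.172 − 53.530 = (10.1 + 8) a, so a = 8.642 / 18.1 = 0.4775 m/s².
For the 10.1 kg mass (up-slope positive): T − 53.530 = 10.1 × 0.4775, so T = 58.353 N.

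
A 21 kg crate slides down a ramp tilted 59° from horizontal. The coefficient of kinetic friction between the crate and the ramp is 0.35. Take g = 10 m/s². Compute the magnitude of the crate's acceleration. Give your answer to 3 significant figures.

Resolving the weight along the incline: the component pulling the crate down the slope is mg sin 59° = 21 × 10 × 0.8572 = 180.012 N, and the normal force is N = mg cos 59° = 21 × 10 × 0.5150 = 108.150 N.
Kinetic friction acts up the slope with magnitude f = μN = 0.35 × 108.150 = 37.852 N.
Net force along the incline is 180.012 − 37.852 = 142.160 N, so a = 142.160 / 21 = 6.7695 m/s².

6.77 m/s²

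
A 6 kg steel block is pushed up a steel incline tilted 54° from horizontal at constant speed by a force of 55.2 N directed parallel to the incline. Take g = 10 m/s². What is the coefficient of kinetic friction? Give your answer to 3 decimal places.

0.189

At constant speed ΣF = 0 along the incline. The applied 55.2 N acts up the slope; the weight component mg sin 54° = 48.541 N and kinetic friction μN both act down the slope.
So 55.2 = 48.541 + μ × 35.267, giving μ = (55.2 − 48.541) / 35.267 = 0.1888.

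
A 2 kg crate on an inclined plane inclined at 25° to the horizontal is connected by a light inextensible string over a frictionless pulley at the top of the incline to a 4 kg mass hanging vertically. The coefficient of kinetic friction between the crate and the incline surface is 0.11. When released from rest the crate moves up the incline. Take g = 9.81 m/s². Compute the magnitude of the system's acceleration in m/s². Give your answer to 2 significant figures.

For the crate on the incline: the weight component along the slope is m₁g sin 25° = 2 × 9.81 × 0.4226 = 8.291 N and the normal force is N = m₁g cos 25° = 17.782 N.
Kinetic friction opposes the crate's motion up the incline: f = μN = 0.11 × 17.782 = 1.956 N acting down the slope.
Newton's second law for the crate (up-slope positive): T − 8.291 − 1.956 = 2 a. For the hanging mass (downward positive): 4 × 9.81 − T = 4 a.
Adding the two equations eliminates T: 28.993 = 6 a, so a = 4.8322 m/s².

4.8 m/s²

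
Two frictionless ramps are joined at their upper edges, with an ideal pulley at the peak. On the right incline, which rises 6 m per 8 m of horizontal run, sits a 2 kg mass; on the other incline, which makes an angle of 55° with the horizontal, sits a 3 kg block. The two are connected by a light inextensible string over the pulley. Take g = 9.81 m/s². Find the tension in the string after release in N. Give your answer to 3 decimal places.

16.706 N

Resolve each weight along its own incline: the 2 kg mass has component 2 × 9.81 × sin 36.87° = 11.772 N down its slope, and the 3 kg mass has 3 × 9.81 × sin 55° = 24.108 N down its slope.
The 3 kg side's 24.108 N exceeds the other side's 11.772 N, so that mass slides down and the 2 kg mass slides up. Taking that direction as positive, Newton's second law for the whole system gives 24.108 − 11.772 = (2 + 3) a, so a = 12.336 / 5 = 2.4672 m/s².
For the 2 kg mass (up-slope positive): T − 11.772 = 2 × 2.4672, so T = 16.706 N.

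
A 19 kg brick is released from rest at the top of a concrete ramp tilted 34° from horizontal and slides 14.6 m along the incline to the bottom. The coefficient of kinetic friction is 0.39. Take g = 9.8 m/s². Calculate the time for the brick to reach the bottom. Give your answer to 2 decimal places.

The weight component along the incline is mg sin 34° = 104.122 N and the normal force is N = mg cos 34° = 154.367 N.
Friction up the slope is f = μN = 0.39 × 154.367 = 60.203 N, so the net downslope force is 104.122 − 60.203 = 43.919 N and a = 43.919 / 19 = 2.3115 m/s².
Starting from rest, L = ½at², so t = √(2L/a) = √(2 × 14.6 / 2.3115) = 3.5542 s.

3.55 s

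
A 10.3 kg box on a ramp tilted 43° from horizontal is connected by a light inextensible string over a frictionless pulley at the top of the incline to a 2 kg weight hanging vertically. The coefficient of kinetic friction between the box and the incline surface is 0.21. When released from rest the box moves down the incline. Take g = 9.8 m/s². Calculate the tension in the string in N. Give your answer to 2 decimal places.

For the box on the incline: the weight component along the slope is m₁g sin 43° = 10.3 × 9.8 × 0.6820 = 68.841 N and the normal force is N = m₁g cos 43° = 73.823 N.
Kinetic friction opposes the box's motion down the incline: f = μN = 0.21 × 73.823 = 15.503 N acting up the slope.
Newton's second law for the box (down-slope positive): 68.841 − 15.503 − T = 10.3 a. For the hanging weight (upward positive): T − 2 × 9.8 = 2 a.
Adding the two equations eliminates T: 33.738 = 12.3 a, so a = 2.7429 m/s².
Then from the hanging weight's equation, T = 2 × (9.8 + 2.7429) = 25.086 N.

25.09 N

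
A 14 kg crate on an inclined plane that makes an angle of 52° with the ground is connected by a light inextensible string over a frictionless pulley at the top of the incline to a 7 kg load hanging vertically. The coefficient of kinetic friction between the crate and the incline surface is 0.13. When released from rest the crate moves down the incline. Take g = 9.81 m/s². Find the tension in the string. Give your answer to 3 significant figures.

78.2 N

For the crate on the incline: the weight component along the slope is m₁g sin 52° = 14 × 9.81 × 0.7880 = 108.224 N and the normal force is N = m₁g cos 52° = 84.555 N.
Kinetic friction opposes the crate's motion down the incline: f = μN = 0.13 × 84.555 = 10.992 N acting up the slope.
Newton's second law for the crate (down-slope positive): 108.224 − 10.992 − T = 14 a. For the hanging load (upward positive): T − 7 × 9.81 = 7 a.
Adding the two equations eliminates T: 28.562 = 21 a, so a = 1.3601 m/s².
Then from the hanging load's equation, T = 7 × (9.81 + 1.3601) = 78.191 N.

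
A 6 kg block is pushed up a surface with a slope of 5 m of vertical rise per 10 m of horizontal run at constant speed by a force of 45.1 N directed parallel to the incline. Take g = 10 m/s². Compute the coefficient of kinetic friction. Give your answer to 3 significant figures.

0.340

At constant speed ΣF = 0 along the incline. The applied 45.1 N acts up the slope; the weight component mg sin 26.57° = 26.833 N and kinetic friction μN both act down the slope.
So 45.1 = 26.833 + μ × 53.666, giving μ = (45.1 − 26.833) / 53.666 = 0.3404.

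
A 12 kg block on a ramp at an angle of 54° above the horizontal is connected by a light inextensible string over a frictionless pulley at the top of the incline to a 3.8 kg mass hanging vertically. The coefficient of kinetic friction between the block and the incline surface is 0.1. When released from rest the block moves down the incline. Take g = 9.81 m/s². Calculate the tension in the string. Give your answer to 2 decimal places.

For the block on the incline: the weight component along the slope is m₁g sin 54° = 12 × 9.81 × 0.8090 = 95.235 N and the normal force is N = m₁g cos 54° = 69.194 N.
Kinetic friction opposes the block's motion down the incline: f = μN = 0.1 × 69.194 = 6.919 N acting up the slope.
Newton's second law for the block (down-slope positive): 95.235 − 6.919 − T = 12 a. For the hanging mass (upward positive): T − 3.8 × 9.81 = 3.8 a.
Adding the two equations eliminates T: 51.038 = 15.8 a, so a = 3.2303 m/s².
Then from the hanging mass's equation, T = 3.8 × (9.81 + 3.2303) = 49.553 N.

49.55 N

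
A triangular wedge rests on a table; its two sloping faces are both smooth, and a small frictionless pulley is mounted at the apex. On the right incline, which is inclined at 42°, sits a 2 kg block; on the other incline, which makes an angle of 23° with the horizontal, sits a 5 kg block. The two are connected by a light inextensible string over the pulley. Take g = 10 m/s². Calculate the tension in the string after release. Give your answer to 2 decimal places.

Resolve each weight along its own incline: the 2 kg mass has component 2 × 10 × sin 42° = 13.383 N down its slope, and the 5 kg mass has 5 × 10 × sin 23° = 19.537 N down its slope.
The 5 kg side's 19.537 N exceeds the other side's 13.383 N, so that mass slides down and the 2 kg mass slides up. Taking that direction as positive, Newton's second law for the whole system gives 19.537 − 13.383 = (2 + 5) a, so a = 6.154 / 7 = 0.8791 m/s².
For the 2 kg mass (up-slope positive): T − 13.383 = 2 × 0.8791, so T = 15.141 N.

15.14 N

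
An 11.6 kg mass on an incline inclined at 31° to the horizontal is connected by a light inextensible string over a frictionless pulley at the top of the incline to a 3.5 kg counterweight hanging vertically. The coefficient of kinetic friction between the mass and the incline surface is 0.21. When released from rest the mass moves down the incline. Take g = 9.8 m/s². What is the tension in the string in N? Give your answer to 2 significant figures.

For the mass on the incline: the weight component along the slope is m₁g sin 31° = 11.6 × 9.8 × 0.5150 = 58.545 N and the normal force is N = m₁g cos 31° = 97.443 N.
Kinetic friction opposes the mass's motion down the incline: f = μN = 0.21 × 97.443 = 20.463 N acting up the slope.
Newton's second law for the mass (down-slope positive): 58.545 − 20.463 − T = 11.6 a. For the hanging counterweight (upward positive): T − 3.5 × 9.8 = 3.5 a.
Adding the two equations eliminates T: 3.782 = 15.1 a, so a = 0.2505 m/s².
Then from the hanging counterweight's equation, T = 3.5 × (9.8 + 0.2505) = 35.177 N.

35 N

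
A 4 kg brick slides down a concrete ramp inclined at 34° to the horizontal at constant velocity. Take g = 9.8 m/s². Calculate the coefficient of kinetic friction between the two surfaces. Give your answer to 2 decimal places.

At constant velocity the net force along the incline is zero: mg sin 34° = μ mg cos 34°.
So μ = tan 34° = 0.5592 / 0.8290 = 0.6745.

0.67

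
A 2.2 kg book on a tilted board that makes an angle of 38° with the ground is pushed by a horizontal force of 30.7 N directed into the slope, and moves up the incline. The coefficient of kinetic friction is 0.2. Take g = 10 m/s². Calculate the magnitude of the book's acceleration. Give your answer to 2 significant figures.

1.5 m/s²

The horizontal push has components F cos 38° = 30.7 × 0.7880 = 24.192 N up the incline and F sin 38° = 30.7 × 0.6157 = 18.902 N pressing into the surface.
The normal force is therefore N = mg cos 38° + F sin 38° = 17.336 + 18.902 = 36.238 N, and kinetic friction down the slope is μN = 0.2 × 36.238 = 7.248 N.
Along the incline: F cos 38° − mg sin 38° − μN = ma, so 24.192 − 13.545 − 7.248 = 2.2 a, giving a = 1.5450 m/s².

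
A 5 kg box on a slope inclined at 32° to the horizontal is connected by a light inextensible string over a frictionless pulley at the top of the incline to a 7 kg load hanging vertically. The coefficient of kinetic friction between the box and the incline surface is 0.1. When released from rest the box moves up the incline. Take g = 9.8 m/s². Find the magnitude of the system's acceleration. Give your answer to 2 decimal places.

3.21 m/s²

For the box on the incline: the weight component along the slope is m₁g sin 32° = 5 × 9.8 × 0.5299 = 25.965 N and the normal force is N = m₁g cos 32° = 41.554 N.
Kinetic friction opposes the box's motion up the incline: f = μN = 0.1 × 41.554 = 4.155 N acting down the slope.
Newton's second law for the box (up-slope positive): T − 25.965 − 4.155 = 5 a. For the hanging load (downward positive): 7 × 9.8 − T = 7 a.
Adding the two equations eliminates T: 38.480 = 12 a, so a = 3.2067 m/s².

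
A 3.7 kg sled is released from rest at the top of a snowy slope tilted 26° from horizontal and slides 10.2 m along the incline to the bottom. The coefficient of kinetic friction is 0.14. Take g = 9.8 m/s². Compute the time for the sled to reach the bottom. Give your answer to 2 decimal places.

The weight component along the incline is mg sin 26° = 15.895 N and the normal force is N = mg cos 26° = 32.590 N.
Friction up the slope is f = μN = 0.14 × 32.590 = 4.563 N, so the net downslope force is 15.895 − 4.563 = 11.332 N and a = 11.332 / 3.7 = 3.0627 m/s².
Starting from rest, L = ½at², so t = √(2L/a) = √(2 × 10.2 / 3.0627) = 2.5809 s.

2.58 s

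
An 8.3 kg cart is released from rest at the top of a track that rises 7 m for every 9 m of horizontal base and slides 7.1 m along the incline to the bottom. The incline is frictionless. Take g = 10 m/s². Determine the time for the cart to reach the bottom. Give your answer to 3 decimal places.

The weight component along the incline is mg sin 37.87° = 50.957 N and the normal force is N = mg cos 37.87° = 65.516 N.
With no friction, a = g sin 37.87° = 6.1394 m/s².
Starting from rest, L = ½at², so t = √(2L/a) = √(2 × 7.1 / 6.1394) = 1.5208 s.

1.521 s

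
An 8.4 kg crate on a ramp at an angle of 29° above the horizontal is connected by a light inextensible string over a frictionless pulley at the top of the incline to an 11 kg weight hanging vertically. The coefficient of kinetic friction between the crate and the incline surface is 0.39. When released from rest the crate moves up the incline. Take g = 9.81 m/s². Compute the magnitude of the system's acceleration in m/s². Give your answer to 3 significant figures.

For the crate on the incline: the weight component along the slope is m₁g sin 29° = 8.4 × 9.81 × 0.4848 = 39.949 N and the normal force is N = m₁g cos 29° = 72.072 N.
Kinetic friction opposes the crate's motion up the incline: f = μN = 0.39 × 72.072 = 28.108 N acting down the slope.
Newton's second law for the crate (up-slope positive): T − 39.949 − 28.108 = 8.4 a. For the hanging weight (downward positive): 11 × 9.81 − T = 11 a.
Adding the two equations eliminates T: 39.853 = 19.4 a, so a = 2.0543 m/s².

2.05 m/s²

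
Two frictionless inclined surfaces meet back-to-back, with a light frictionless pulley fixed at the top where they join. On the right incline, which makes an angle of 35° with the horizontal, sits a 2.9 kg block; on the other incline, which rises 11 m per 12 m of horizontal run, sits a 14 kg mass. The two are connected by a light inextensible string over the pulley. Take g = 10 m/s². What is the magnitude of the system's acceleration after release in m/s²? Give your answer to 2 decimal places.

4.61 m/s²

Resolve each weight along its own incline: the 2.9 kg mass has component 2.9 × 10 × sin 35° = 16.634 N down its slope, and the 14 kg mass has 14 × 10 × sin 42.51° = 94.601 N down its slope.
The 14 kg side's 94.601 N exceeds the other side's 16.634 N, so that mass slides down and the 2.9 kg mass slides up. Taking that direction as positive, Newton's second law for the whole system gives 94.601 − 16.634 = (2.9 + 14) a, so a = 77.967 / 16.9 = 4.6134 m/s².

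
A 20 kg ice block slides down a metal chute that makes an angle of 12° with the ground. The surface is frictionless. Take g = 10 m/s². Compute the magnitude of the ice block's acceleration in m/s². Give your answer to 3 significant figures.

Resolving the weight along the incline: the component pulling the ice block down the slope is mg sin 12° = 20 × 10 × 0.2079 = 41.580 N, and the normal force is N = mg cos 12° = 20 × 10 × 0.9781 = 195.620 N.
With no friction the net force along the incline is 41.580 N, so a = g sin 12° = 41.580 / 20 = 2.0790 m/s².

2.08 m/s²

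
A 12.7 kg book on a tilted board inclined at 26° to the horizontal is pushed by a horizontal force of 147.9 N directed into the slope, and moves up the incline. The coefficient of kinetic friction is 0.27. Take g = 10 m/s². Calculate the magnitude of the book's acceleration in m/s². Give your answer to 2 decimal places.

The horizontal push has components F cos 26° = 147.9 × 0.8988 = 132.933 N up the incline and F sin 26° = 147.9 × 0.4384 = 64.839 N pressing into the surface.
The normal force is therefore N = mg cos 26° + F sin 26° = 114.148 + 64.839 = 178.987 N, and kinetic friction down the slope is μN = 0.27 × 178.987 = 48.326 N.
Along the incline: F cos 26° − mg sin 26° − μN = ma, so 132.933 − 55.677 − 48.326 = 12.7 a, giving a = 2.2780 m/s².

2.28 m/s²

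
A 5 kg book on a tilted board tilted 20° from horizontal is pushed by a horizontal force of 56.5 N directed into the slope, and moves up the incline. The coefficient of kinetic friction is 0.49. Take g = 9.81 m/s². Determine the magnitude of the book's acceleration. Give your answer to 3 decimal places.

0.853 m/s²

The horizontal push has components F cos 20° = 56.5 × 0.9397 = 53.093 N up the incline and F sin 20° = 56.5 × 0.3420 = 19.323 N pressing into the surface.
The normal force is therefore N = mg cos 20° + F sin 20° = 46.092 + 19.323 = 65.415 N, and kinetic friction down the slope is μN = 0.49 × 65.415 = 32.053 N.
Along the incline: F cos 20° − mg sin 20° − μN = ma, so 53.093 − 16.775 − 32.053 = 5 a, giving a = 0.8530 m/s².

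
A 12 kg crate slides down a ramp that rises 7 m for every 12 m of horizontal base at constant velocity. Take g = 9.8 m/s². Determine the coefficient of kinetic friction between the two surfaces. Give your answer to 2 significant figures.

0.58

At constant velocity the net force along the incline is zero: mg sin 30.26° = μ mg cos 30.26°.
So μ = tan 30.26° = 0.5039 / 0.8638 = 0.5834.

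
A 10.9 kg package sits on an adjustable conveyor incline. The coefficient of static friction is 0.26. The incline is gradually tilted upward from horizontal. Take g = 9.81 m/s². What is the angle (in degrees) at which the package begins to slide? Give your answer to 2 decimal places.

14.57°

At the threshold of sliding, static friction is at its maximum μ_s N and exactly balances the weight component along the incline: mg sin θ = μ_s mg cos θ.
Hence tan θ = μ_s = 0.26, so θ = arctan(0.26) = 14.5742°.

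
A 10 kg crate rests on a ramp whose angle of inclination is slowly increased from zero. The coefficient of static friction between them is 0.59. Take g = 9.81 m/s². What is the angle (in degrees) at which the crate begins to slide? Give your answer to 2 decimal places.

At the threshold of sliding, static friction is at its maximum μ_s N and exactly balances the weight component along the incline: mg sin θ = μ_s mg cos θ.
Hence tan θ = μ_s = 0.59, so θ = arctan(0.59) = 30.5406°.

30.54°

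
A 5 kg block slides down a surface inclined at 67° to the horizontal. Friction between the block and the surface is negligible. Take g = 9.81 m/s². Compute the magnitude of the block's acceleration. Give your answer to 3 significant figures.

Resolving the weight along the incline: the component pulling the block down the slope is mg sin 67° = 5 × 9.81 × 0.9205 = 45.151 N, and the normal force is N = mg cos 67° = 5 × 9.81 × 0.3907 = 19.164 N.
With no friction the net force along the incline is 45.151 N, so a = g sin 67° = 45.151 / 5 = 9.0302 m/s².

9.03 m/s²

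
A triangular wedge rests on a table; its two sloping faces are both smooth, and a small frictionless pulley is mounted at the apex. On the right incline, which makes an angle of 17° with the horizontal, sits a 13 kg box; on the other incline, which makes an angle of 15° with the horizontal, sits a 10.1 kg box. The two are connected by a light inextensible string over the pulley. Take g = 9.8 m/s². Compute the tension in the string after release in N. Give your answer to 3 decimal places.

30.703 N

Resolve each weight along its own incline: the 13 kg mass has component 13 × 9.8 × sin 17° = 37.248 N down its slope, and the 10.1 kg mass has 10.1 × 9.8 × sin 15° = 25.618 N down its slope.
The 13 kg side's 37.248 N exceeds the other side's 25.618 N, so that mass slides down and the 10.1 kg mass slides up. Taking that direction as positive, Newton's second law for the whole system gives 37.248 − 25.618 = (13 + 10.1) a, so a = 11.630 / 23.1 = 0.5035 m/s².
For the 10.1 kg mass (up-slope positive): T − 25.618 = 10.1 × 0.5035, so T = 30.703 N.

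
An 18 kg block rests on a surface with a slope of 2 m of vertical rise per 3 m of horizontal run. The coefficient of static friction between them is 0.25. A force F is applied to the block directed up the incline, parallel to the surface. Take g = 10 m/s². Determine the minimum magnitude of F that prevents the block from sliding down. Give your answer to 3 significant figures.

The normal force is N = mg cos 33.69° = 149.769 N. With F at its minimum the block is on the verge of sliding down, so static friction is at its maximum μ_s N = 0.25 × 149.769 = 37.442 N and acts up the slope.
Equilibrium along the incline: F + μ_s N = mg sin 33.69°, so F = 99.846 − 37.442 = 62.404 N.

62.4 N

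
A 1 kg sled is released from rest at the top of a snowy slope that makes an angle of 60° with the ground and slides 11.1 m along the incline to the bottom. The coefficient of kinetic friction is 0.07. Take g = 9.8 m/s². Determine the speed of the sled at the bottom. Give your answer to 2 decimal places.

The weight component along the incline is mg sin 60° = 8.487 N and the normal force is N = mg cos 60° = 4.900 N.
Friction up the slope is f = μN = 0.07 × 4.900 = 0.343 N, so the net downslope force is 8.487 − 0.343 = 8.144 N and a = 8.144 / 1 = 8.1440 m/s².
Starting from rest over a distance of 11.1 m, v² = 2aL = 2 × 8.1440 × 11.1 = 180.7968, so v = 13.4461 m/s.

13.45 m/s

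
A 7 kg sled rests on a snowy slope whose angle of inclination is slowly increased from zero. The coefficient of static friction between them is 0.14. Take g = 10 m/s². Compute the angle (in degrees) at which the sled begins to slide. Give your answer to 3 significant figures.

7.97°

At the threshold of sliding, static friction is at its maximum μ_s N and exactly balances the weight component along the incline: mg sin θ = μ_s mg cos θ.
Hence tan θ = μ_s = 0.14, so θ = arctan(0.14) = 7.9696°.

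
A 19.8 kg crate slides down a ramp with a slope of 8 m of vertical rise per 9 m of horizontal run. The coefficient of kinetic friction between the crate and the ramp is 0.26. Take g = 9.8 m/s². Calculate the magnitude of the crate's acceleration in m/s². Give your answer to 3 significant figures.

4.61 m/s²

Resolving the weight along the incline: the component pulling the crate down the slope is mg sin 41.63° = 19.8 × 9.8 × 0.6644 = 128.920 N, and the normal force is N = mg cos 41.63° = 19.8 × 9.8 × 0.7474 = 145.025 N.
Kinetic friction acts up the slope with magnitude f = μN = 0.26 × 145.025 = 37.707 N.
Net force along the incline is 128.920 − 37.707 = 91.213 N, so a = 91.213 / 19.8 = 4.6067 m/s².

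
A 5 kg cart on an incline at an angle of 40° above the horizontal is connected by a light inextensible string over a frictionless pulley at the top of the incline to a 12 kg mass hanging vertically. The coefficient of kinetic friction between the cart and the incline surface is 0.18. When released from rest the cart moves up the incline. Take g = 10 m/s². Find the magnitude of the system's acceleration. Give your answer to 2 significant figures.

For the cart on the incline: the weight component along the slope is m₁g sin 40° = 5 × 10 × 0.6428 = 32.140 N and the normal force is N = m₁g cos 40° = 38.302 N.
Kinetic friction opposes the cart's motion up the incline: f = μN = 0.18 × 38.302 = 6.894 N acting down the slope.
Newton's second law for the cart (up-slope positive): T − 32.140 − 6.894 = 5 a. For the hanging mass (downward positive): 12 × 10 − T = 12 a.
Adding the two equations eliminates T: 80.966 = 17 a, so a = 4.7627 m/s².

4.8 m/s²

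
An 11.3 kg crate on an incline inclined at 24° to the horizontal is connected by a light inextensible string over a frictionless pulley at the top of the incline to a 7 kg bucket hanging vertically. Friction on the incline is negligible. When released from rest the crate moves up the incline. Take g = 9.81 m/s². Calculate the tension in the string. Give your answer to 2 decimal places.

59.65 N

For the crate on the incline: the weight component along the slope is m₁g sin 24° = 11.3 × 9.81 × 0.4067 = 45.084 N and the normal force is N = m₁g cos 24° = 101.269 N.
Newton's second law for the crate (up-slope positive): T − 45.084 = 11.3 a. For the hanging bucket (downward positive): 7 × 9.81 − T = 7 a.
Adding the two equations eliminates T: 23.586 = 18.3 a, so a = 1.2889 m/s².
Then from the hanging bucket's equation, T = 7 × (9.81 − 1.2889) = 59.648 N.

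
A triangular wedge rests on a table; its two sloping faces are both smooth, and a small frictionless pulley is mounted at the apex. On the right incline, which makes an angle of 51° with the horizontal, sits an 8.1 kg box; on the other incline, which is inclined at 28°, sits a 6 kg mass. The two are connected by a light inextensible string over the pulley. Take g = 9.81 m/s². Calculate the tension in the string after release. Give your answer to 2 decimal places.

42.15 N

Resolve each weight along its own incline: the 8.1 kg mass has component 8.1 × 9.81 × sin 51° = 61.753 N down its slope, and the 6 kg mass has 6 × 9.81 × sin 28° = 27.633 N down its slope.
The 8.1 kg side's 61.753 N exceeds the other side's 27.633 N, so that mass slides down and the 6 kg mass slides up. Taking that direction as positive, Newton's second law for the whole system gives 61.753 − 27.633 = (8.1 + 6) a, so a = 34.120 / 14.1 = 2.4199 m/s².
For the 6 kg mass (up-slope positive): T − 27.633 = 6 × 2.4199, so T = 42.152 N.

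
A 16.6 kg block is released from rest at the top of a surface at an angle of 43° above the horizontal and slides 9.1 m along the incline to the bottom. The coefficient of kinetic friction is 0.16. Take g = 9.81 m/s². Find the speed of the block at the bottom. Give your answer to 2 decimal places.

The weight component along the incline is mg sin 43° = 111.061 N and the normal force is N = mg cos 43° = 119.098 N.
Friction up the slope is f = μN = 0.16 × 119.098 = 19.056 N, so the net downslope force is 111.061 − 19.056 = 92.005 N and a = 92.005 / 16.6 = 5.5425 m/s².
Starting from rest over a distance of 9.1 m, v² = 2aL = 2 × 5.5425 × 9.1 = 100.8735, so v = 10.0436 m/s.

10.04 m/s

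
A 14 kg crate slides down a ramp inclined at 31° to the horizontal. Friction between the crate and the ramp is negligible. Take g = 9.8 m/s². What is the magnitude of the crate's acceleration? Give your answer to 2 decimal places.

Resolving the weight along the incline: the component pulling the crate down the slope is mg sin 31° = 14 × 9.8 × 0.5150 = 70.658 N, and the normal force is N = mg cos 31° = 14 × 9.8 × 0.8572 = 117.608 N.
With no friction the net force along the incline is 70.658 N, so a = g sin 31° = 70.658 / 14 = 5.0470 m/s².

5.05 m/s²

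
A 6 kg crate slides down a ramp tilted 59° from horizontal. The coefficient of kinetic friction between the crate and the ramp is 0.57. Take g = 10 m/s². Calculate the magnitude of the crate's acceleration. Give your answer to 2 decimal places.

Resolving the weight along the incline: the component pulling the crate down the slope is mg sin 59° = 6 × 10 × 0.8572 = 51.432 N, and the normal force is N = mg cos 59° = 6 × 10 × 0.5150 = 30.900 N.
Kinetic friction acts up the slope with magnitude f = μN = 0.57 × 30.900 = 17.613 N.
Net force along the incline is 51.432 − 17.613 = 33.819 N, so a = 33.819 / 6 = 5.6365 m/s².

5.64 m/s²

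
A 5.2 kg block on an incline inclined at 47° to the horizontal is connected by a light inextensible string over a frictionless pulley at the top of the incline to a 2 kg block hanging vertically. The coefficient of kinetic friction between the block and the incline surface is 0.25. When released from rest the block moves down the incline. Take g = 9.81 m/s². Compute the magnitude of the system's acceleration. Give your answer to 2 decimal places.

1.25 m/s²

For the block on the incline: the weight component along the slope is m₁g sin 47° = 5.2 × 9.81 × 0.7314 = 37.310 N and the normal force is N = m₁g cos 47° = 34.790 N.
Kinetic friction opposes the block's motion down the incline: f = μN = 0.25 × 34.790 = 8.697 N acting up the slope.
Newton's second law for the block (down-slope positive): 37.310 − 8.697 − T = 5.2 a. For the hanging block (upward positive): T − 2 × 9.81 = 2 a.
Adding the two equations eliminates T: 8.993 = 7.2 a, so a = 1.2490 m/s².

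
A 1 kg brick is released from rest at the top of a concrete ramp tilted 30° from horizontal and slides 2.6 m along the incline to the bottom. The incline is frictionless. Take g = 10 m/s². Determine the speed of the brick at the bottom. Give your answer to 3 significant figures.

The weight component along the incline is mg sin 30° = 5.000 N and the normal force is N = mg cos 30° = 8.660 N.
With no friction, a = g sin 30° = 5.0000 m/s².
Starting from rest over a distance of 2.6 m, v² = 2aL = 2 × 5.0000 × 2.6 = 26.0000, so v = 5.0990 m/s.

5.10 m/s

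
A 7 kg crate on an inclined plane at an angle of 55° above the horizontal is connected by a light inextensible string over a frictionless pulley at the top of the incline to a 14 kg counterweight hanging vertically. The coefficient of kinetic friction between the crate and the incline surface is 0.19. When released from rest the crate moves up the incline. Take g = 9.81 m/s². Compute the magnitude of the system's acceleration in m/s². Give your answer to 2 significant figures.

For the crate on the incline: the weight component along the slope is m₁g sin 55° = 7 × 9.81 × 0.8192 = 56.254 N and the normal force is N = m₁g cos 55° = 39.387 N.
Kinetic friction opposes the crate's motion up the incline: f = μN = 0.19 × 39.387 = 7.484 N acting down the slope.
Newton's second law for the crate (up-slope positive): T − 56.254 − 7.484 = 7 a. For the hanging counterweight (downward positive): 14 × 9.81 − T = 14 a.
Adding the two equations eliminates T: 73.602 = 21 a, so a = 3.5049 m/s².

3.5 m/s²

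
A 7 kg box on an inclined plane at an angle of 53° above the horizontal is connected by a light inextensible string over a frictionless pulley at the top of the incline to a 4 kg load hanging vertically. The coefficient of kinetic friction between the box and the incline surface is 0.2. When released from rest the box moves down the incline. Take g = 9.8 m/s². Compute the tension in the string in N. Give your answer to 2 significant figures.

For the box on the incline: the weight component along the slope is m₁g sin 53° = 7 × 9.8 × 0.7986 = 54.784 N and the normal force is N = m₁g cos 53° = 41.285 N.
Kinetic friction opposes the box's motion down the incline: f = μN = 0.2 × 41.285 = 8.257 N acting up the slope.
Newton's second law for the box (down-slope positive): 54.784 − 8.257 − T = 7 a. For the hanging load (upward positive): T − 4 × 9.8 = 4 a.
Adding the two equations eliminates T: 7.327 = 11 a, so a = 0.6661 m/s².
Then from the hanging load's equation, T = 4 × (9.8 + 0.6661) = 41.864 N.

42 N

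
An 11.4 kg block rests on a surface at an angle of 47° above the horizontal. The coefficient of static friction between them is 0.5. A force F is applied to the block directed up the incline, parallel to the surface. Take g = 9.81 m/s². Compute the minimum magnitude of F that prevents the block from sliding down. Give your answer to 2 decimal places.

The normal force is N = mg cos 47° = 76.271 N. With F at its minimum the block is on the verge of sliding down, so static friction is at its maximum μ_s N = 0.5 × 76.271 = 38.136 N and acts up the slope.
Equilibrium along the incline: F + μ_s N = mg sin 47°, so F = 81.790 − 38.136 = 43.654 N.

43.65 N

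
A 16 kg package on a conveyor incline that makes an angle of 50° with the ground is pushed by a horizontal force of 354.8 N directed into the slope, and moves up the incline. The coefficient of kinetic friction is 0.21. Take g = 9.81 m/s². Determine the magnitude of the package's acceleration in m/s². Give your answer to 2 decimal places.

The horizontal push has components F cos 50° = 354.8 × 0.6428 = 228.065 N up the incline and F sin 50° = 354.8 × 0.7660 = 271.777 N pressing into the surface.
The normal force is therefore N = mg cos 50° + F sin 50° = 100.894 + 271.777 = 372.671 N, and kinetic friction down the slope is μN = 0.21 × 372.671 = 78.261 N.
Along the incline: F cos 50° − mg sin 50° − μN = ma, so 228.065 − 120.231 − 78.261 = 16 a, giving a = 1.8483 m/s².

1.85 m/s²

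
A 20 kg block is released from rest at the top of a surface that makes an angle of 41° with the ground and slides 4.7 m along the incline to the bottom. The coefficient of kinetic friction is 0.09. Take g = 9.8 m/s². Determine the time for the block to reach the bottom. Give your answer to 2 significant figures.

The weight component along the incline is mg sin 41° = 128.588 N and the normal force is N = mg cos 41° = 147.923 N.
Friction up the slope is f = μN = 0.09 × 147.923 = 13.313 N, so the net downslope force is 128.588 − 13.313 = 115.275 N and a = 115.275 / 20 = 5.7637 m/s².
Starting from rest, L = ½at², so t = √(2L/a) = √(2 × 4.7 / 5.7637) = 1.2771 s.

1.3 s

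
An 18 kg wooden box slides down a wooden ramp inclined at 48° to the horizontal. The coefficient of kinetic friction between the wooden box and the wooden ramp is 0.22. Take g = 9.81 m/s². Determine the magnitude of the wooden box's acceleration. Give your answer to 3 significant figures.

Resolving the weight along the incline: the component pulling the wooden box down the slope is mg sin 48° = 18 × 9.81 × 0.7431 = 131.217 N, and the normal force is N = mg cos 48° = 18 × 9.81 × 0.6691 = 118.150 N.
Kinetic friction acts up the slope with magnitude f = μN = 0.22 × 118.150 = 25.993 N.
Net force along the incline is 131.217 − 25.993 = 105.224 N, so a = 105.224 / 18 = 5.8458 m/s².

5.85 m/s²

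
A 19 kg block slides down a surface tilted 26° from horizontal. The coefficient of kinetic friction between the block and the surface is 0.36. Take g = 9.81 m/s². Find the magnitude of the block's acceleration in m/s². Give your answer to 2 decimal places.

1.13 m/s²

Resolving the weight along the incline: the component pulling the block down the slope is mg sin 26° = 19 × 9.81 × 0.4384 = 81.713 N, and the normal force is N = mg cos 26° = 19 × 9.81 × 0.8988 = 167.527 N.
Kinetic friction acts up the slope with magnitude f = μN = 0.36 × 167.527 = 60.310 N.
Net force along the incline is 81.713 − 60.310 = 21.403 N, so a = 21.403 / 19 = 1.1265 m/s².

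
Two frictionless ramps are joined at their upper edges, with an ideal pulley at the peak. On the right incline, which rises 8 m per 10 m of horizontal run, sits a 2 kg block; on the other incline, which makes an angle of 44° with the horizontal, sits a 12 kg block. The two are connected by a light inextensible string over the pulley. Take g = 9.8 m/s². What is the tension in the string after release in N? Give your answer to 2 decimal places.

Resolve each weight along its own incline: the 2 kg mass has component 2 × 9.8 × sin 38.66° = 12.244 N down its slope, and the 12 kg mass has 12 × 9.8 × sin 44° = 81.692 N down its slope.
The 12 kg side's 81.692 N exceeds the other side's 12.244 N, so that mass slides down and the 2 kg mass slides up. Taking that direction as positive, Newton's second law for the whole system gives 81.692 − 12.244 = (2 + 12) a, so a = 69.448 / 14 = 4.9606 m/s².
For the 2 kg mass (up-slope positive): T − 12.244 = 2 × 4.9606, so T = 22.165 N.

22.17 N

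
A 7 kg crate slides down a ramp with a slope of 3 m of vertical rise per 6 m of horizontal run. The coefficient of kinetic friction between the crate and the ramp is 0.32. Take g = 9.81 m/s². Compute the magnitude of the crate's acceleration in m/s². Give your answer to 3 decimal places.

Resolving the weight along the incline: the component pulling the crate down the slope is mg sin 26.57° = 7 × 9.81 × 0.4472 = 30.709 N, and the normal force is N = mg cos 26.57° = 7 × 9.81 × 0.8944 = 61.418 N.
Kinetic friction acts up the slope with magnitude f = μN = 0.32 × 61.418 = 19.654 N.
Net force along the incline is 30.709 − 19.654 = 11.055 N, so a = 11.055 / 7 = 1.5793 m/s².

1.579 m/s²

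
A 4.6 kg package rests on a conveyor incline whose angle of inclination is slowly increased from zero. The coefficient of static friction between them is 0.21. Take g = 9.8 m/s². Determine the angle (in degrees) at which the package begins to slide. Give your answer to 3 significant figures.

11.9°

At the threshold of sliding, static friction is at its maximum μ_s N and exactly balances the weight component along the incline: mg sin θ = μ_s mg cos θ.
Hence tan θ = μ_s = 0.21, so θ = arctan(0.21) = 11.8598°.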